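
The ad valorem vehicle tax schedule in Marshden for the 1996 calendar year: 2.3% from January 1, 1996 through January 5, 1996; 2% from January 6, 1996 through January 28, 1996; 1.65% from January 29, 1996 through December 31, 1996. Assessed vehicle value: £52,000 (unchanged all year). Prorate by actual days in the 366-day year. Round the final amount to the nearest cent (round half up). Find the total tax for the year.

January 1 – January 5, 1996: 5 days at 2.3% → £52,000 × 2.3% × 5/366 = £16.3388
January 6 – January 28, 1996: 23 days at 2% → £52,000 × 2% × 23/366 = £65.3552
January 29 – December 31, 1996: 338 days at 1.65% → £52,000 × 1.65% × 338/366 = £792.3607
Total = £874.0546

£874.05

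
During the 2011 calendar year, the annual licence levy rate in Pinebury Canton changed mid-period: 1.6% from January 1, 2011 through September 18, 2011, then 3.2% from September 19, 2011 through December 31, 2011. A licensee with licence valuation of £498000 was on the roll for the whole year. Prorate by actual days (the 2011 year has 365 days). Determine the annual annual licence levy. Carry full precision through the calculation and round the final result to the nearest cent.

January 1 – September 18, 2011: 261 days at 1.6% → £498000 × 1.6% × 261/365 = £5697.6658
September 19 – December 31, 2011: 104 days at 3.2% → £498000 × 3.2% × 104/365 = £4540.6685
Total = £10238.3342

£10238.33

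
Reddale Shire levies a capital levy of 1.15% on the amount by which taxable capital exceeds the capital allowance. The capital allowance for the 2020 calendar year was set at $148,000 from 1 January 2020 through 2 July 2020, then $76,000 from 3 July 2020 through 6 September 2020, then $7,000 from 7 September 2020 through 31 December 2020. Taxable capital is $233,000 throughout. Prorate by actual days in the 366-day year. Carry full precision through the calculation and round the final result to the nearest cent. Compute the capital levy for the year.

$1,640.73

1 January – 2 July 2020: 184 days, exemption $148,000 → ($233,000 − $148,000) × 1.15% × 184/366 = $491.4208
3 July – 6 September 2020: 66 days, exemption $76,000 → ($233,000 − $76,000) × 1.15% × 66/366 = $325.5820
7 September – 31 December 2020: 116 days, exemption $7,000 → ($233,000 − $7,000) × 1.15% × 116/366 = $823.7268
Total = $1,640.7295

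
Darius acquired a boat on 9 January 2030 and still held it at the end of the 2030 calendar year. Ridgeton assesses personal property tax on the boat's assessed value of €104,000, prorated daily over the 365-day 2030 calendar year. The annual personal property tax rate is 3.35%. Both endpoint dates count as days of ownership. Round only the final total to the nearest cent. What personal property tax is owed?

€3,407.64

Days held (9 January – 31 December 2030): 357 out of 365
Tax = €104,000 × 3.35% × 357/365 = €3,407.6384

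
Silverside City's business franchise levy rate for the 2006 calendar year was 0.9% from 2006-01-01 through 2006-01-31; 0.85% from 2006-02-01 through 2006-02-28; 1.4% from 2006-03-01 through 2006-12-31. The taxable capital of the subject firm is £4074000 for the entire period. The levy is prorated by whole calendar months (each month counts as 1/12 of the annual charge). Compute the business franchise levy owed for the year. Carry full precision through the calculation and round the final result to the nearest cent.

2006-01-01 to 2006-01-31: 1 month at 0.9% → £4074000 × 0.9% × 1/12 = £3055.5000
2006-02-01 to 2006-02-28: 1 month at 0.85% → £4074000 × 0.85% × 1/12 = £2885.7500
2006-03-01 to 2006-12-31: 10 months at 1.4% → £4074000 × 1.4% × 10/12 = £47530.0000
Total = £53471.2500

£53471.25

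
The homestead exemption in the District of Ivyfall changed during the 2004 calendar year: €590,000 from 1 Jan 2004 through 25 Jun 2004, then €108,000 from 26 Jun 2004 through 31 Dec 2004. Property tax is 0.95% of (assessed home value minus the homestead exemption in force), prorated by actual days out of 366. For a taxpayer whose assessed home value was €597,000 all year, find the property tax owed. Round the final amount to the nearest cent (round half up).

€2,431.07

1 Jan – 25 Jun 2004: 177 days, exemption €590,000 → (€597,000 − €590,000) × 0.95% × 177/366 = €32.1598
26 Jun – 31 Dec 2004: 189 days, exemption €108,000 → (€597,000 − €108,000) × 0.95% × 189/366 = €2,398.9057
Total = €2,431.0656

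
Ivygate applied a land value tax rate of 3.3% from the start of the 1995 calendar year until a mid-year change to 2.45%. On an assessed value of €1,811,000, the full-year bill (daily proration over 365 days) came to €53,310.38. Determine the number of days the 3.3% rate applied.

212 days

Let d = days at the first rate; then 365 − d days at the second rate.
€1,811,000 × [3.3%·d + 2.45%·(365−d)] / 365 = €53,310.38
Solving gives d = 212, so the new rate took effect on August 1, 1995.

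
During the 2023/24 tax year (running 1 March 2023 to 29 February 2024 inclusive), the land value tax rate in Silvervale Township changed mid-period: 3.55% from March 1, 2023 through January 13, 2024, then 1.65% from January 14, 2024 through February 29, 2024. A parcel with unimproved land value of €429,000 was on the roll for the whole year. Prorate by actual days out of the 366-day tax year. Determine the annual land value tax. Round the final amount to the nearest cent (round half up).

€14,182.79

March 1, 2023 – January 13, 2024: 319 days at 3.55% → €429,000 × 3.55% × 319/366 = €13,273.7992
January 14 – February 29, 2024: 47 days at 1.65% → €429,000 × 1.65% × 47/366 = €908.9877
Total = €14,182.7869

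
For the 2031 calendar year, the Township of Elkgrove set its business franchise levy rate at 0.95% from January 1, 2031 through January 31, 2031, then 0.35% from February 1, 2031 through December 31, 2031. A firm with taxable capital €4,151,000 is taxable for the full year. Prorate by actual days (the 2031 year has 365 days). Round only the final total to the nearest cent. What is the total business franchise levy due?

January 1 – January 31, 2031: 31 days at 0.95% → €4,151,000 × 0.95% × 31/365 = €3,349.2315
February 1 – December 31, 2031: 334 days at 0.35% → €4,151,000 × 0.35% × 334/365 = €13,294.5726
Total = €16,643.8041

€16,643.80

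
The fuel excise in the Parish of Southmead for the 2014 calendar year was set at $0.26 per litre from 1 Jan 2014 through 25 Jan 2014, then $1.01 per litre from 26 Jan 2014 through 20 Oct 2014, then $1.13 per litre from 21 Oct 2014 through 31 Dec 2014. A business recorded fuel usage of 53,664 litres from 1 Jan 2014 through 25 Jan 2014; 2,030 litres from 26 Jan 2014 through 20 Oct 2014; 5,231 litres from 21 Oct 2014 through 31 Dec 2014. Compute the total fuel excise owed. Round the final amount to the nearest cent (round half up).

$21,913.97

1 Jan – 25 Jan 2014: 53,664 litres at $0.26/litre → $13,952.64
26 Jan – 20 Oct 2014: 2,030 litres at $1.01/litre → $2,050.30
21 Oct – 31 Dec 2014: 5,231 litres at $1.13/litre → $5,911.03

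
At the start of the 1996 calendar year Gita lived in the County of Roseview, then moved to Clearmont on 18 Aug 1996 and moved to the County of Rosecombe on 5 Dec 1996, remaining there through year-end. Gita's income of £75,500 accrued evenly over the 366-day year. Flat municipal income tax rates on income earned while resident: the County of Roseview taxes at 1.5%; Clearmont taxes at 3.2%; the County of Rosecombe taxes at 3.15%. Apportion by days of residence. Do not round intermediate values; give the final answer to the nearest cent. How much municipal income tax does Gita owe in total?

The County of Roseview, 1 Jan – 17 Aug 1996: 230 days → £75,500 × 1.5% × 230/366 = £711.6803
Clearmont, 18 Aug – 4 Dec 1996: 109 days → £75,500 × 3.2% × 109/366 = £719.5191
The County of Rosecombe, 5 Dec – 31 Dec 1996: 27 days → £75,500 × 3.15% × 27/366 = £175.4447
Total = £1,606.6441

£1,606.64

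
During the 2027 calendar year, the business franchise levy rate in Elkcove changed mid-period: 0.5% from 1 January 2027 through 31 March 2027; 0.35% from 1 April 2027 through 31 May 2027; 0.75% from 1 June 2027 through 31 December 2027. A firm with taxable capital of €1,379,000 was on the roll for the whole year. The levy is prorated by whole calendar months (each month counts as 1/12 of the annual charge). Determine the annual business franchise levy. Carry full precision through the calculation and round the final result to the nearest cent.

1 January – 31 March 2027: 3 months at 0.5% → €1,379,000 × 0.5% × 3/12 = €1,723.7500
1 April – 31 May 2027: 2 months at 0.35% → €1,379,000 × 0.35% × 2/12 = €804.4167
1 June – 31 December 2027: 7 months at 0.75% → €1,379,000 × 0.75% × 7/12 = €6,033.1250
Total = €8,561.2917

€8,561.29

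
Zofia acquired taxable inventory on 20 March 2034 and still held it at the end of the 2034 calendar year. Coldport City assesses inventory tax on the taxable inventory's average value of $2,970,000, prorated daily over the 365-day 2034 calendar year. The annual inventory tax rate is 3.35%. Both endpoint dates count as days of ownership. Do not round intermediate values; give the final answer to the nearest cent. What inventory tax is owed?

Days held (20 March – 31 December 2034): 287 out of 365
Tax = $2,970,000 × 3.35% × 287/365 = $78,233.0548

$78,233.05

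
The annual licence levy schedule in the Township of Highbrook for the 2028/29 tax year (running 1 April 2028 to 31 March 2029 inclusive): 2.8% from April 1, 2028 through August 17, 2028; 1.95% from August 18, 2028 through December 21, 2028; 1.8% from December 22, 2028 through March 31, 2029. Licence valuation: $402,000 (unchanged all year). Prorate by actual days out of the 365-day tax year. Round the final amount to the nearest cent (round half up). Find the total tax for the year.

April 1 – August 17, 2028: 139 days at 2.8% → $402,000 × 2.8% × 139/365 = $4,286.5315
August 18 – December 21, 2028: 126 days at 1.95% → $402,000 × 1.95% × 126/365 = $2,706.0658
December 22, 2028 – March 31, 2029: 100 days at 1.8% → $402,000 × 1.8% × 100/365 = $1,982.4658
Total = $8,975.0630

$8,975.06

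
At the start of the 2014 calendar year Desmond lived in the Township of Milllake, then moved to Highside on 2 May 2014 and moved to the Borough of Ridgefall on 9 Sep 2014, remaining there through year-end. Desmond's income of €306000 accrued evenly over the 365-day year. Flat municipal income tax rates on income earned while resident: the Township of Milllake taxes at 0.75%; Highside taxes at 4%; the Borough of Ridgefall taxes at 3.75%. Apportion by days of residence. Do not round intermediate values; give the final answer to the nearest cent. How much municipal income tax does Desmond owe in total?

€8704.23

The Township of Milllake, 1 Jan – 1 May 2014: 121 days → €306000 × 0.75% × 121/365 = €760.8082
Highside, 2 May – 8 Sep 2014: 130 days → €306000 × 4% × 130/365 = €4359.4521
The Borough of Ridgefall, 9 Sep – 31 Dec 2014: 114 days → €306000 × 3.75% × 114/365 = €3583.9726
Total = €8704.2329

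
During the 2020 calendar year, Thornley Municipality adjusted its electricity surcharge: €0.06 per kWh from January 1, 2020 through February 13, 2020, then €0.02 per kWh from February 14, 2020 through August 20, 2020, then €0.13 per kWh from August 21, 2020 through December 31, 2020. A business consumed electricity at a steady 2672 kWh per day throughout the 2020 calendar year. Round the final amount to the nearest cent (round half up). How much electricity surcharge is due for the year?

January 1 – February 13, 2020: 44 days × 2672 kWh/day = 117,568 kWh at €0.06/kWh → €7054.08
February 14 – August 20, 2020: 189 days × 2672 kWh/day = 505,008 kWh at €0.02/kWh → €10100.16
August 21 – December 31, 2020: 133 days × 2672 kWh/day = 355,376 kWh at €0.13/kWh → €46198.88

€63353.12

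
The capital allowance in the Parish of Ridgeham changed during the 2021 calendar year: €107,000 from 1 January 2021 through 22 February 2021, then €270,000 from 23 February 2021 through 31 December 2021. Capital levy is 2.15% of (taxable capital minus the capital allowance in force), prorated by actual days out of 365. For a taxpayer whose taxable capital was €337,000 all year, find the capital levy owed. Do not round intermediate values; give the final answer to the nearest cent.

1 January – 22 February 2021: 53 days, exemption €107,000 → (€337,000 − €107,000) × 2.15% × 53/365 = €718.0411
23 February – 31 December 2021: 312 days, exemption €270,000 → (€337,000 − €270,000) × 2.15% × 312/365 = €1,231.3315
Total = €1,949.3726

€1,949.37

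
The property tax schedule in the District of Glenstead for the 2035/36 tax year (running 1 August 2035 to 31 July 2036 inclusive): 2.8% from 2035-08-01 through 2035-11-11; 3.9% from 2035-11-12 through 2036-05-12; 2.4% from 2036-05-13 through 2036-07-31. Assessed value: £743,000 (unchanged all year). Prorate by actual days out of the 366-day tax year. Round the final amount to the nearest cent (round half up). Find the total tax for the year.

2035-08-01 to 2035-11-11: 103 days at 2.8% → £743,000 × 2.8% × 103/366 = £5,854.6776
2035-11-12 to 2036-05-12: 183 days at 3.9% → £743,000 × 3.9% × 183/366 = £14,488.5000
2036-05-13 to 2036-07-31: 80 days at 2.4% → £743,000 × 2.4% × 80/366 = £3,897.7049
Total = £24,240.8825

£24,240.88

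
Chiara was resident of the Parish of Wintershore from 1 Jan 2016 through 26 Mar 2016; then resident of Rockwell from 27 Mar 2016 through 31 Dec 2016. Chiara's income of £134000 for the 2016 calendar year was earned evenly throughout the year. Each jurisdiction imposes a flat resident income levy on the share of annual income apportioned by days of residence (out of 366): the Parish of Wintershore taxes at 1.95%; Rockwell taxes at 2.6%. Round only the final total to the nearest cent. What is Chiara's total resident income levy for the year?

£3279.34

The Parish of Wintershore, 1 Jan – 26 Mar 2016: 86 days → £134000 × 1.95% × 86/366 = £613.9836
Rockwell, 27 Mar – 31 Dec 2016: 280 days → £134000 × 2.6% × 280/366 = £2665.3552
Total = £3279.3388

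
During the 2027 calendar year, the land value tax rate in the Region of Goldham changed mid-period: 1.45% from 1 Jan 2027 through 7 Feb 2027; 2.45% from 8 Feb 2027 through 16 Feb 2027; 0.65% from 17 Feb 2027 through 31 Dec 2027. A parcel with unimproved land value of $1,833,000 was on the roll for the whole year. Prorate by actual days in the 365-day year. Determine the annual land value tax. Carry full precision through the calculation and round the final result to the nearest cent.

$14,254.71

1 Jan – 7 Feb 2027: 38 days at 1.45% → $1,833,000 × 1.45% × 38/365 = $2,767.0767
8 Feb – 16 Feb 2027: 9 days at 2.45% → $1,833,000 × 2.45% × 9/365 = $1,107.3329
17 Feb – 31 Dec 2027: 318 days at 0.65% → $1,833,000 × 0.65% × 318/365 = $10,380.3041
Total = $14,254.7137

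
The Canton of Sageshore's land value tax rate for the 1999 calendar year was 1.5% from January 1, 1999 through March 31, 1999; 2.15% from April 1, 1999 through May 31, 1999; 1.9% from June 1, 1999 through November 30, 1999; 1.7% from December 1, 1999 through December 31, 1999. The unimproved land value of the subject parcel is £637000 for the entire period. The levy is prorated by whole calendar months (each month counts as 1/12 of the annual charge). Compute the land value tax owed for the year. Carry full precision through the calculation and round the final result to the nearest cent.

January 1 – March 31, 1999: 3 months at 1.5% → £637000 × 1.5% × 3/12 = £2388.7500
April 1 – May 31, 1999: 2 months at 2.15% → £637000 × 2.15% × 2/12 = £2282.5833
June 1 – November 30, 1999: 6 months at 1.9% → £637000 × 1.9% × 6/12 = £6051.5000
December 1 – December 31, 1999: 1 month at 1.7% → £637000 × 1.7% × 1/12 = £902.4167
Total = £11625.2500

£11625.25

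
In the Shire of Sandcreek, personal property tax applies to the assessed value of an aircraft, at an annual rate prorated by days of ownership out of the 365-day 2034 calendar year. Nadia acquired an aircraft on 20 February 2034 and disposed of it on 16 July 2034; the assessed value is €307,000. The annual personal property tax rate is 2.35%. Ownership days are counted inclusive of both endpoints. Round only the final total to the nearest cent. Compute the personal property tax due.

Days held (20 February – 16 July 2034): 147 out of 365
Tax = €307,000 × 2.35% × 147/365 = €2,905.5658

€2,905.57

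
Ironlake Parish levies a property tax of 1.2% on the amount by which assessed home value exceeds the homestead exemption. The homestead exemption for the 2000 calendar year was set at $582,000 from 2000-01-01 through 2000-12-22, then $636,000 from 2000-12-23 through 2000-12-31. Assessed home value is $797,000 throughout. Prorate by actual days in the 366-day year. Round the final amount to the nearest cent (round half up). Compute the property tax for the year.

2000-01-01 to 2000-12-22: 357 days, exemption $582,000 → ($797,000 − $582,000) × 1.2% × 357/366 = $2,516.5574
2000-12-23 to 2000-12-31: 9 days, exemption $636,000 → ($797,000 − $636,000) × 1.2% × 9/366 = $47.5082
Total = $2,564.0656

$2,564.07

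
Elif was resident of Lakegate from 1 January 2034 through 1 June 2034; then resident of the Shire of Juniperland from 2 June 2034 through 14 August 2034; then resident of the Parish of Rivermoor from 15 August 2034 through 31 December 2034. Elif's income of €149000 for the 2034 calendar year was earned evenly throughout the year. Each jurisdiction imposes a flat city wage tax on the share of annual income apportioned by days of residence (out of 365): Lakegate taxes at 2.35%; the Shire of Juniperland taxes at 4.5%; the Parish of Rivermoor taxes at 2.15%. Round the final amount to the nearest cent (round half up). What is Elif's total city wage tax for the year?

€4037.49

Lakegate, 1 January – 1 June 2034: 152 days → €149000 × 2.35% × 152/365 = €1458.1589
The Shire of Juniperland, 2 June – 14 August 2034: 74 days → €149000 × 4.5% × 74/365 = €1359.3699
The Parish of Rivermoor, 15 August – 31 December 2034: 139 days → €149000 × 2.15% × 139/365 = €1219.9630
Total = €4037.4918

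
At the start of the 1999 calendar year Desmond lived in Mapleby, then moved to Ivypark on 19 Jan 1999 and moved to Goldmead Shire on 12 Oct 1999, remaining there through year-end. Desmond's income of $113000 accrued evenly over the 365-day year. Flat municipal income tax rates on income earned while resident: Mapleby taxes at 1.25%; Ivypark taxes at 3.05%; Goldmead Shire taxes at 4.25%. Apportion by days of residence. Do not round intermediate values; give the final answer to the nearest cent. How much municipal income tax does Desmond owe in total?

$3647.11

Mapleby, 1 Jan – 18 Jan 1999: 18 days → $113000 × 1.25% × 18/365 = $69.6575
Ivypark, 19 Jan – 11 Oct 1999: 266 days → $113000 × 3.05% × 266/365 = $2511.6959
Goldmead Shire, 12 Oct – 31 Dec 1999: 81 days → $113000 × 4.25% × 81/365 = $1065.7603
Total = $3647.1137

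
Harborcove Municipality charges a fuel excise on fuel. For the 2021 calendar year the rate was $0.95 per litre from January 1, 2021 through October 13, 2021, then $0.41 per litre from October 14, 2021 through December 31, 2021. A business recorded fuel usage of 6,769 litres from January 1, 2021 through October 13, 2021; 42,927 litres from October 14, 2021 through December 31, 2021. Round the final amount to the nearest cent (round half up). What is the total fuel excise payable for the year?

January 1 – October 13, 2021: 6,769 litres at $0.95/litre → $6,430.55
October 14 – December 31, 2021: 42,927 litres at $0.41/litre → $17,600.07

$24,030.62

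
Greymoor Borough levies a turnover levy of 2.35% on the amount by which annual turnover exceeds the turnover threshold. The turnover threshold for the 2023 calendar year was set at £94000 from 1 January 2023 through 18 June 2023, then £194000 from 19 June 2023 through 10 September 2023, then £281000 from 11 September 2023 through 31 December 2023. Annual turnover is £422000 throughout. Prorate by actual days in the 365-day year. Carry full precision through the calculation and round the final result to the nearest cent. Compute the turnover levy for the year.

1 January – 18 June 2023: 169 days, exemption £94000 → (£422000 − £94000) × 2.35% × 169/365 = £3568.9096
19 June – 10 September 2023: 84 days, exemption £194000 → (£422000 − £194000) × 2.35% × 84/365 = £1233.0740
11 September – 31 December 2023: 112 days, exemption £281000 → (£422000 − £281000) × 2.35% × 112/365 = £1016.7452
Total = £5818.7288

£5818.73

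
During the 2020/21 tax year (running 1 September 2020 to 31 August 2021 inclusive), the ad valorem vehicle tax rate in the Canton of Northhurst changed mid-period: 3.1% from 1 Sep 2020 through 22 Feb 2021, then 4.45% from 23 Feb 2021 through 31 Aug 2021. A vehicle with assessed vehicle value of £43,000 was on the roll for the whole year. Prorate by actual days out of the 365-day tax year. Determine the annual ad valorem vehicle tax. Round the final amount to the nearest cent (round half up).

1 Sep 2020 – 22 Feb 2021: 175 days at 3.1% → £43,000 × 3.1% × 175/365 = £639.1096
23 Feb – 31 Aug 2021: 190 days at 4.45% → £43,000 × 4.45% × 190/365 = £996.0685
Total = £1,635.1781

£1,635.18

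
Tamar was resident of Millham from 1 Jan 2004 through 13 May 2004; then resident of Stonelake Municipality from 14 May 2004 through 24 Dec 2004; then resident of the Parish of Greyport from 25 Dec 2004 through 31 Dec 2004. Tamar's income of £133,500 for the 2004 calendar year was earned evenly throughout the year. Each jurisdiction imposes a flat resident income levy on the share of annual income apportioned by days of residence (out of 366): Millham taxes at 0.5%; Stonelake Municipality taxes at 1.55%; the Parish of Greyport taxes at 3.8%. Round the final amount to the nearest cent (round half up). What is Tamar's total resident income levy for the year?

£1,613.49

Millham, 1 Jan – 13 May 2004: 134 days → £133,500 × 0.5% × 134/366 = £244.3852
Stonelake Municipality, 14 May – 24 Dec 2004: 225 days → £133,500 × 1.55% × 225/366 = £1,272.0799
The Parish of Greyport, 25 Dec – 31 Dec 2004: 7 days → £133,500 × 3.8% × 7/366 = £97.0246
Total = £1,613.4898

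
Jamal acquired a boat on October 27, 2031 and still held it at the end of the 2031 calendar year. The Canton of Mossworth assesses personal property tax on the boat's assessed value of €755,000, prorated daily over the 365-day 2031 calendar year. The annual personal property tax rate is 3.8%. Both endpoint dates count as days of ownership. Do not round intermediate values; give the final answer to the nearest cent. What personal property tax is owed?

€5,187.78

Days held (October 27 – December 31, 2031): 66 out of 365
Tax = €755,000 × 3.8% × 66/365 = €5,187.7808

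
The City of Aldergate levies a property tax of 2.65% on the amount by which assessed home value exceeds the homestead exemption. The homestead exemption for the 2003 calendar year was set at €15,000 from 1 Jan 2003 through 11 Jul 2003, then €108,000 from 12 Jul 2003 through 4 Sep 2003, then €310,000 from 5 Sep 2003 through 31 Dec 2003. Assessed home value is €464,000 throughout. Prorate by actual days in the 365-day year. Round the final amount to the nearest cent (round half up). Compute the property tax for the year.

1 Jan – 11 Jul 2003: 192 days, exemption €15,000 → (€464,000 − €15,000) × 2.65% × 192/365 = €6,258.9370
12 Jul – 4 Sep 2003: 55 days, exemption €108,000 → (€464,000 − €108,000) × 2.65% × 55/365 = €1,421.5616
5 Sep – 31 Dec 2003: 118 days, exemption €310,000 → (€464,000 − €310,000) × 2.65% × 118/365 = €1,319.3370
Total = €8,999.8356

€8,999.84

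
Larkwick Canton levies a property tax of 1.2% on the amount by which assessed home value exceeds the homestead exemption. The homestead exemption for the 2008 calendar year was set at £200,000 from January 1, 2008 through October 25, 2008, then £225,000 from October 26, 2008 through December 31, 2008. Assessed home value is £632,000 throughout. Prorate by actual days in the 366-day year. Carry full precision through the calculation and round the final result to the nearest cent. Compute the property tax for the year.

£5,129.08

January 1 – October 25, 2008: 299 days, exemption £200,000 → (£632,000 − £200,000) × 1.2% × 299/366 = £4,235.0164
October 26 – December 31, 2008: 67 days, exemption £225,000 → (£632,000 − £225,000) × 1.2% × 67/366 = £894.0656
Total = £5,129.0820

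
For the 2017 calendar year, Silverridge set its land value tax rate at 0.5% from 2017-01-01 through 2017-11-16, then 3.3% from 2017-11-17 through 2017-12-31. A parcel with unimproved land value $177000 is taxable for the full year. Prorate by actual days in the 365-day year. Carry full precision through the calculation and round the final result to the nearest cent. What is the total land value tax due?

$1496.01

2017-01-01 to 2017-11-16: 320 days at 0.5% → $177000 × 0.5% × 320/365 = $775.8904
2017-11-17 to 2017-12-31: 45 days at 3.3% → $177000 × 3.3% × 45/365 = $720.1233
Total = $1496.0137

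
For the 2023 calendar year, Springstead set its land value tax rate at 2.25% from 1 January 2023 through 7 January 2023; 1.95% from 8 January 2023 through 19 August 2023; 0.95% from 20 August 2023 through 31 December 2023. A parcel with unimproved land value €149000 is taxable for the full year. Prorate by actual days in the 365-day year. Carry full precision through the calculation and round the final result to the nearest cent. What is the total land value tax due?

€2367.06

1 January – 7 January 2023: 7 days at 2.25% → €149000 × 2.25% × 7/365 = €64.2945
8 January – 19 August 2023: 224 days at 1.95% → €149000 × 1.95% × 224/365 = €1783.1014
20 August – 31 December 2023: 134 days at 0.95% → €149000 × 0.95% × 134/365 = €519.6630
Total = €2367.0589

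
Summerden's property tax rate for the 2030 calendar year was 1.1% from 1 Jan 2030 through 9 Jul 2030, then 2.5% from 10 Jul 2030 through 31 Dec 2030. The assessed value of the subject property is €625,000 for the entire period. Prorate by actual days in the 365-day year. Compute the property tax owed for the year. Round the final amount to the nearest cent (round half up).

€11,070.21

1 Jan – 9 Jul 2030: 190 days at 1.1% → €625,000 × 1.1% × 190/365 = €3,578.7671
10 Jul – 31 Dec 2030: 175 days at 2.5% → €625,000 × 2.5% × 175/365 = €7,491.4384
Total = €11,070.2055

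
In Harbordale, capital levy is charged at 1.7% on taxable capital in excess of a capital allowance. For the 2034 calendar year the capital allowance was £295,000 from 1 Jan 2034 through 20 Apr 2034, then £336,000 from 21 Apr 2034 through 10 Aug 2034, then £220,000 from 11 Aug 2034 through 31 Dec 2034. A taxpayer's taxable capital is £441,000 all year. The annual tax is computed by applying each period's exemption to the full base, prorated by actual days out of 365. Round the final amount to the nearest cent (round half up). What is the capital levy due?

1 Jan – 20 Apr 2034: 110 days, exemption £295,000 → (£441,000 − £295,000) × 1.7% × 110/365 = £748.0000
21 Apr – 10 Aug 2034: 112 days, exemption £336,000 → (£441,000 − £336,000) × 1.7% × 112/365 = £547.7260
11 Aug – 31 Dec 2034: 143 days, exemption £220,000 → (£441,000 − £220,000) × 1.7% × 143/365 = £1,471.9205
Total = £2,767.6466

£2,767.65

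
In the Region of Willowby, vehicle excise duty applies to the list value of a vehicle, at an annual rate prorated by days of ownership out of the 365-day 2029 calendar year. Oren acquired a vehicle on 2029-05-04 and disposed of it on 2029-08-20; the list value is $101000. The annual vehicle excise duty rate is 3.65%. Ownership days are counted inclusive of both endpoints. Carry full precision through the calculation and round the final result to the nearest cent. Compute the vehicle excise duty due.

Days held (2029-05-04 to 2029-08-20): 109 out of 365
Tax = $101000 × 3.65% × 109/365 = $1100.9000

$1100.90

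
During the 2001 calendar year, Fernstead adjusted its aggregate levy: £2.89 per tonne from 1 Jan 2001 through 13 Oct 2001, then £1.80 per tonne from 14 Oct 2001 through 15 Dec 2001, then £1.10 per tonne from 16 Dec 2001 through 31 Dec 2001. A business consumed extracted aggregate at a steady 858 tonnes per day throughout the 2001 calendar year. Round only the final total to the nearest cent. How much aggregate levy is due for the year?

£821569.32

1 Jan – 13 Oct 2001: 286 days × 858 tonnes/day = 245,388 tonnes at £2.89/tonne → £709171.32
14 Oct – 15 Dec 2001: 63 days × 858 tonnes/day = 54,054 tonnes at £1.80/tonne → £97297.20
16 Dec – 31 Dec 2001: 16 days × 858 tonnes/day = 13,728 tonnes at £1.10/tonne → £15100.80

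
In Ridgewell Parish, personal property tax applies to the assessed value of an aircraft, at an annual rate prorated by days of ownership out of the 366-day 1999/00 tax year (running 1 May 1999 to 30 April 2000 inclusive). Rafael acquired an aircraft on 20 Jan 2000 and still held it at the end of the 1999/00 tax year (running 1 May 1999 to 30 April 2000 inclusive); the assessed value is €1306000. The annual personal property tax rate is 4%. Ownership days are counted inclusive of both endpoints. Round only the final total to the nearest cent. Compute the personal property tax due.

Days held (20 Jan – 30 Apr 2000): 102 out of 366
Tax = €1306000 × 4% × 102/366 = €14558.6885

€14558.69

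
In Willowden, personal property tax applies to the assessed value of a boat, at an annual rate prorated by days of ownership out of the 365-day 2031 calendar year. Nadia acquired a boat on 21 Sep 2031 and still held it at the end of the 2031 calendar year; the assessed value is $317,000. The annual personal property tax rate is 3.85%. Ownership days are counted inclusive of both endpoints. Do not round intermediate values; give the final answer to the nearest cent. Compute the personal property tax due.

$3,410.57

Days held (21 Sep – 31 Dec 2031): 102 out of 365
Tax = $317,000 × 3.85% × 102/365 = $3,410.5726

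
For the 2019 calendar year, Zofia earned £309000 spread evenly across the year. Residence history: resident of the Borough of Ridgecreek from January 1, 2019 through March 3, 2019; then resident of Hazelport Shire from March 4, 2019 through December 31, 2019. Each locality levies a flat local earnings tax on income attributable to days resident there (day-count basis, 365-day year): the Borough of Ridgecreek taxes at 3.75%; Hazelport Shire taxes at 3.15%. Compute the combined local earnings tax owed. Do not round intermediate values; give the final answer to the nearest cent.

The Borough of Ridgecreek, January 1 – March 3, 2019: 62 days → £309000 × 3.75% × 62/365 = £1968.2877
Hazelport Shire, March 4 – December 31, 2019: 303 days → £309000 × 3.15% × 303/365 = £8080.1384
Total = £10048.4260

£10048.43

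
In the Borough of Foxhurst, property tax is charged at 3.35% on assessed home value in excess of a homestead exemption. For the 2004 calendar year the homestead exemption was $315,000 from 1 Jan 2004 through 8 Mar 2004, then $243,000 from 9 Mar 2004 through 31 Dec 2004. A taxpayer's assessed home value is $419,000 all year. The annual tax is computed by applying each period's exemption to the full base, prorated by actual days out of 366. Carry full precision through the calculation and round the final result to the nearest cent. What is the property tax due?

$5,447.87

1 Jan – 8 Mar 2004: 68 days, exemption $315,000 → ($419,000 − $315,000) × 3.35% × 68/366 = $647.3005
9 Mar – 31 Dec 2004: 298 days, exemption $243,000 → ($419,000 − $243,000) × 3.35% × 298/366 = $4,800.5683
Total = $5,447.8689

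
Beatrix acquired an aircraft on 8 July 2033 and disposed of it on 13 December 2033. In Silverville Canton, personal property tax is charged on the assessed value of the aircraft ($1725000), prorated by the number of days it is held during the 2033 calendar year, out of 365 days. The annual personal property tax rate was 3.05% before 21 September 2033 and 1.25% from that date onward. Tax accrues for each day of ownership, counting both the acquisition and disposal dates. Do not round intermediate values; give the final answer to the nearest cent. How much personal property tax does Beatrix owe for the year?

$15773.12

8 July – 20 September 2033: 75 days at 3.05% → $1725000 × 3.05% × 75/365 = $10810.7877
21 September – 13 December 2033: 84 days at 1.25% → $1725000 × 1.25% × 84/365 = $4962.3288
Total = $15773.1164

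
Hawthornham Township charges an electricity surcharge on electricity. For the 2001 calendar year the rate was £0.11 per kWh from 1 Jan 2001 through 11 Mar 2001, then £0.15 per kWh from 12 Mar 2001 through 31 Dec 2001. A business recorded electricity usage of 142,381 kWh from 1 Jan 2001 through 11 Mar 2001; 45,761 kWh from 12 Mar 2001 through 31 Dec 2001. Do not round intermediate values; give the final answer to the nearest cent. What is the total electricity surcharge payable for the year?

£22,526.06

1 Jan – 11 Mar 2001: 142,381 kWh at £0.11/kWh → £15,661.91
12 Mar – 31 Dec 2001: 45,761 kWh at £0.15/kWh → £6,864.15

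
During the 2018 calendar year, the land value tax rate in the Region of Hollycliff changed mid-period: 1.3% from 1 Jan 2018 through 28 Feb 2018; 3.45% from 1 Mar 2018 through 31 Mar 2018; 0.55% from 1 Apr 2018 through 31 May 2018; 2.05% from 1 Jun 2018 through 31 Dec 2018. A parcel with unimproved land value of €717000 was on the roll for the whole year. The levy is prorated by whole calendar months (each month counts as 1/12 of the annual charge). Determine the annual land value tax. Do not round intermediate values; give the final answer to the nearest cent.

€12846.25

1 Jan – 28 Feb 2018: 2 months at 1.3% → €717000 × 1.3% × 2/12 = €1553.5000
1 Mar – 31 Mar 2018: 1 month at 3.45% → €717000 × 3.45% × 1/12 = €2061.3750
1 Apr – 31 May 2018: 2 months at 0.55% → €717000 × 0.55% × 2/12 = €657.2500
1 Jun – 31 Dec 2018: 7 months at 2.05% → €717000 × 2.05% × 7/12 = €8574.1250
Total = €12846.2500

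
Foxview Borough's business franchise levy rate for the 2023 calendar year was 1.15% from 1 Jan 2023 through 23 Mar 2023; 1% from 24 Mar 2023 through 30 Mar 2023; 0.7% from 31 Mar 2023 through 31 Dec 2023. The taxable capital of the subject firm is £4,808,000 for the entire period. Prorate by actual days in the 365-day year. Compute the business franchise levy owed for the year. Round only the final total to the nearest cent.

1 Jan – 23 Mar 2023: 82 days at 1.15% → £4,808,000 × 1.15% × 82/365 = £12,421.7644
24 Mar – 30 Mar 2023: 7 days at 1% → £4,808,000 × 1% × 7/365 = £922.0822
31 Mar – 31 Dec 2023: 276 days at 0.7% → £4,808,000 × 0.7% × 276/365 = £25,449.4685
Total = £38,793.3151

£38,793.32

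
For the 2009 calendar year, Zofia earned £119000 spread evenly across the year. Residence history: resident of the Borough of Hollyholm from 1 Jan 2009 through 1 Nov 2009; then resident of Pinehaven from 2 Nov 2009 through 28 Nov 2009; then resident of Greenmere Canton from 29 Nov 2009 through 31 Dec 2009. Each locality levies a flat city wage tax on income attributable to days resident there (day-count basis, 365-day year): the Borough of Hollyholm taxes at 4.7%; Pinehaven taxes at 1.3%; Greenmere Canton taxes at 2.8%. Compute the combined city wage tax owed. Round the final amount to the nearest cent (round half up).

£5089.29

The Borough of Hollyholm, 1 Jan – 1 Nov 2009: 305 days → £119000 × 4.7% × 305/365 = £4673.6027
Pinehaven, 2 Nov – 28 Nov 2009: 27 days → £119000 × 1.3% × 27/365 = £114.4356
Greenmere Canton, 29 Nov – 31 Dec 2009: 33 days → £119000 × 2.8% × 33/365 = £301.2493
Total = £5089.2877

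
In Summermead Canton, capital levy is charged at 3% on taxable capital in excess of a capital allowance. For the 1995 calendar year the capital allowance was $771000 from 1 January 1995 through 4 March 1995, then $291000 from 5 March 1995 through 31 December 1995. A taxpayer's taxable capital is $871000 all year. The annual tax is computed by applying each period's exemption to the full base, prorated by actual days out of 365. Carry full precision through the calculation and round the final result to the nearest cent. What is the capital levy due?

$14914.52

1 January – 4 March 1995: 63 days, exemption $771000 → ($871000 − $771000) × 3% × 63/365 = $517.8082
5 March – 31 December 1995: 302 days, exemption $291000 → ($871000 − $291000) × 3% × 302/365 = $14396.7123
Total = $14914.5205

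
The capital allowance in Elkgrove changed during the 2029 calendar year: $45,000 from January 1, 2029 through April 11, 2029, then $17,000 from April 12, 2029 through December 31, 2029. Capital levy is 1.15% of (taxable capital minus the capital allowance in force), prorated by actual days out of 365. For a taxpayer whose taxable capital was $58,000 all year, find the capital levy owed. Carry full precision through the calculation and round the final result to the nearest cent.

$382.40

January 1 – April 11, 2029: 101 days, exemption $45,000 → ($58,000 − $45,000) × 1.15% × 101/365 = $41.3685
April 12 – December 31, 2029: 264 days, exemption $17,000 → ($58,000 − $17,000) × 1.15% × 264/365 = $341.0301
Total = $382.3986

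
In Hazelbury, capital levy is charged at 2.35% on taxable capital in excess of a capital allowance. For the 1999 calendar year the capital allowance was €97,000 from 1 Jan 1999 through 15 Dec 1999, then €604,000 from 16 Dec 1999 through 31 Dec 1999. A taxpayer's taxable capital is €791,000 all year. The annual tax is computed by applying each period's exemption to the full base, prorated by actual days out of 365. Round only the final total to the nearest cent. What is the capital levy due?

1 Jan – 15 Dec 1999: 349 days, exemption €97,000 → (€791,000 − €97,000) × 2.35% × 349/365 = €15,594.0849
16 Dec – 31 Dec 1999: 16 days, exemption €604,000 → (€791,000 − €604,000) × 2.35% × 16/365 = €192.6356
Total = €15,786.7205

€15,786.72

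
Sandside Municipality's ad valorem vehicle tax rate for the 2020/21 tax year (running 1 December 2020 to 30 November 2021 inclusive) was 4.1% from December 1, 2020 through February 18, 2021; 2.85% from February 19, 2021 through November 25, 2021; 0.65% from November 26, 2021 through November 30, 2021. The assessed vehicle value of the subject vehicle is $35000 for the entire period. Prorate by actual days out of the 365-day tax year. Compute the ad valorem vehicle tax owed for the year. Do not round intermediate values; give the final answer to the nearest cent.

$1082.84

December 1, 2020 – February 18, 2021: 80 days at 4.1% → $35000 × 4.1% × 80/365 = $314.5205
February 19 – November 25, 2021: 280 days at 2.85% → $35000 × 2.85% × 280/365 = $765.2055
November 26 – November 30, 2021: 5 days at 0.65% → $35000 × 0.65% × 5/365 = $3.1164
Total = $1082.8425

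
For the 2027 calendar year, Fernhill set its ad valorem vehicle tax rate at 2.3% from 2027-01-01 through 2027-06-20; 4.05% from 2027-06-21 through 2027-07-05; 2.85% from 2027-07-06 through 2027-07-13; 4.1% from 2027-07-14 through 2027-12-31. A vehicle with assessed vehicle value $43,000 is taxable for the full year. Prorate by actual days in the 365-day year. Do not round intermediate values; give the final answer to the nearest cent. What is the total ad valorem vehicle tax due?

2027-01-01 to 2027-06-20: 171 days at 2.3% → $43,000 × 2.3% × 171/365 = $463.3397
2027-06-21 to 2027-07-05: 15 days at 4.05% → $43,000 × 4.05% × 15/365 = $71.5685
2027-07-06 to 2027-07-13: 8 days at 2.85% → $43,000 × 2.85% × 8/365 = $26.8603
2027-07-14 to 2027-12-31: 171 days at 4.1% → $43,000 × 4.1% × 171/365 = $825.9534
Total = $1,387.7219

$1,387.72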